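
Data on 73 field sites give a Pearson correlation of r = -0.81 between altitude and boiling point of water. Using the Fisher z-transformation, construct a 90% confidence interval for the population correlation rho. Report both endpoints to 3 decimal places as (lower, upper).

(-0.868, -0.731)

Fisher z: z_r = atanh(r) = ½·ln((1+(-0.81))/(1−(-0.81))) = -1.127029
SE(z) = 1/√(n−3) = 1/√70 = 0.119523
90% ⇒ z* = 1.645; margin = 1.645·0.119523 = 0.196615
CI on z-scale: (-1.323644, -0.930414)
Back-transform: tanh(-1.323644) = -0.867687, tanh(-0.930414) = -0.730787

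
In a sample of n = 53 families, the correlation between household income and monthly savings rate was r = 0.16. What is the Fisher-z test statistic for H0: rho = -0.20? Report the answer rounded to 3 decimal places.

2.575

Fisher z: atanh(0.16) = 0.161387, atanh(-0.20) = -0.202733
z = (z_r − z_0)·√(n−3) = (0.161387 − (-0.202733))·√50 = 0.364120 · 7.071068 = 2.575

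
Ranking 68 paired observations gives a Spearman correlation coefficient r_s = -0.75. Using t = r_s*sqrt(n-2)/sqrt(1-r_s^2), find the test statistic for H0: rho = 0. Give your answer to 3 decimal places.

1 − r_s² = 1 − 0.5625 = 0.4375;  √(1−r_s²) = 0.661438
√(n−2) = √66 = 8.124038
t = r_s·√(n−2)/√(1−r_s²) = -0.75 · 8.124038 / 0.661438 = -9.212

-9.212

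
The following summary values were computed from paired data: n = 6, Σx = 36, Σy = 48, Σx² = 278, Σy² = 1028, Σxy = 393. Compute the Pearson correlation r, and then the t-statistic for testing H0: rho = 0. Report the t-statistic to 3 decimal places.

S_xy = nΣxy − ΣxΣy = 6·393 − 36·48 = 2358 − 1728 = 630
S_xx = nΣx² − (Σx)² = 6·278 − 36² = 1668 − 1296 = 372
S_yy = nΣy² − (Σy)² = 6·1028 − 48² = 6168 − 2304 = 3864
r = S_xy / √(S_xx·S_yy) = 630 / √(372·3864) = 630 / √1437408 = 630 / 1198.9195 = 0.5255
t = r·√(n−2)/√(1−r²) = 0.5255·√4 / √(1−0.276150) = 1.051000 / 0.850794 = 1.235

1.235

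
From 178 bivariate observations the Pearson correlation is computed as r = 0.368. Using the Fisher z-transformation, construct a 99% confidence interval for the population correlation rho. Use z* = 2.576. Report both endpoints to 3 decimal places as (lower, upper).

z_r = atanh(0.368) = 0.386108;  SE = 1/√(n−3) = 1/√175 = 0.075593
z-limits: 0.386108 ± 2.576·0.075593 = 0.386108 ± 0.194728 = [0.191380, 0.580836]
ρ-limits: (tanh 0.191380, tanh 0.580836) = (0.189, 0.523)

(0.189, 0.523)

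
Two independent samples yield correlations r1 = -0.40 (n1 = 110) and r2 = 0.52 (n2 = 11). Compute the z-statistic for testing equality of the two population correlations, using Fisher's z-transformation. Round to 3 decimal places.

-2.728

z1 = atanh(-0.40) = -0.423649,  z2 = atanh(0.52) = 0.576340
SE = √(1/(n1−3) + 1/(n2−3)) = √(1/107 + 1/8) = √(0.0093458 + 0.1250000) = √0.1343458 = 0.366532
z = (z1 − z2)/SE = (-0.423649 − 0.576340) / 0.366532 = -0.999989 / 0.366532 = -2.728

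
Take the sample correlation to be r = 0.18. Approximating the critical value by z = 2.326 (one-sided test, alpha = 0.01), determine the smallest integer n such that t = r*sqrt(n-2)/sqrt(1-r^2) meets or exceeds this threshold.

r√(n−2)/√(1−r²) ≥ 2.326  ⇔  n−2 ≥ (2.326)²·(1−r²)/r²
(1−r²)/r² = (1−0.0324)/0.0324 = 29.8642
n ≥ 2 + 5.410276·29.8642 = 2 + 161.5736 = 163.5736
⌈163.5736⌉ = 164

164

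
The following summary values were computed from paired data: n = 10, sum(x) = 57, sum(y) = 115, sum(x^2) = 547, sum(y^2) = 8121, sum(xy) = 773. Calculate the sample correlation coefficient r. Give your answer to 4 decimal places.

0.0956

Numerator: nΣxy − (Σx)(Σy) = 10·773 − (57)(115) = 1175
Denominator: √[(nΣx²−(Σx)²)(nΣy²−(Σy)²)]
  nΣx²−(Σx)² = 10·547 − 3249 = 2221;  nΣy²−(Σy)² = 10·8121 − 13225 = 67985
  √(2221·67985) = √150994685 = 12287.9895
r = 1175 / 12287.9895 = 0.0956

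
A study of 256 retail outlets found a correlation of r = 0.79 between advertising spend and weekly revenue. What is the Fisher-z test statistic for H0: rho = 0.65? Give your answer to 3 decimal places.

4.710

Fisher z: atanh(0.79) = 1.071432, atanh(0.65) = 0.775299
z = (z_r − z_0)·√(n−3) = (1.071432 − 0.775299)·√253 = 0.296133 · 15.905974 = 4.710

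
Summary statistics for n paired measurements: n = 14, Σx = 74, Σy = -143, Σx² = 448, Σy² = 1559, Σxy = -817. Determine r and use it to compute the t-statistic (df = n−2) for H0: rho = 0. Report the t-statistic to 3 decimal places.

-4.919

Numerator: nΣxy − (Σx)(Σy) = 14·(-817) − (74)(-143) = -856
Denominator: √[(nΣx²−(Σx)²)(nΣy²−(Σy)²)]
  nΣx²−(Σx)² = 14·448 − 5476 = 796;  nΣy²−(Σy)² = 14·1559 − 20449 = 1377
  √(796·1377) = √1096092 = 1046.9441
r = -856 / 1046.9441 = -0.8176
t = r·√(n−2)/√(1−r²) = -0.8176·√12 / √(1−0.668470) = -2.832249 / 0.575786 = -4.919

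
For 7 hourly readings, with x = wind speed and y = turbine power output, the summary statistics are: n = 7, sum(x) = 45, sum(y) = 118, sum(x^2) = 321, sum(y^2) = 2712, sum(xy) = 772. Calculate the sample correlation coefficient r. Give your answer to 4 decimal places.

0.0887

Numerator: nΣxy − (Σx)(Σy) = 7·772 − (45)(118) = 94
Denominator: √[(nΣx²−(Σx)²)(nΣy²−(Σy)²)]
  nΣx²−(Σx)² = 7·321 − 2025 = 222;  nΣy²−(Σy)² = 7·2712 − 13924 = 5060
  √(222·5060) = √1123320 = 1059.8679
r = 94 / 1059.8679 = 0.0887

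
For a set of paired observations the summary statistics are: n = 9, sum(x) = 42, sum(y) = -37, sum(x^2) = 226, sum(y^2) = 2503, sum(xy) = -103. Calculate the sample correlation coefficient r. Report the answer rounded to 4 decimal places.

0.2623

S_xy = nΣxy − ΣxΣy = 9·(-103) − 42·(-37) = -927 − (-1554) = 627
S_xx = nΣx² − (Σx)² = 9·226 − 42² = 2034 − 1764 = 270
S_yy = nΣy² − (Σy)² = 9·2503 − (-37)² = 22527 − 1369 = 21158
r = S_xy / √(S_xx·S_yy) = 627 / √(270·21158) = 627 / √5712660 = 627 / 2390.1172 = 0.2623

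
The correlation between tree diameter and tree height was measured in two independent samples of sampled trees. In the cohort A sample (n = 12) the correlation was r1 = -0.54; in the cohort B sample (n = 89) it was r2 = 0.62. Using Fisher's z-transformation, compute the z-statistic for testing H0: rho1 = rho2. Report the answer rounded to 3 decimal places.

Fisher z-transforms: z1 = atanh(-0.54) = -0.604156, z2 = atanh(0.62) = 0.725005; difference d = -1.329161
Var(d) = 1/9 + 1/86 = 0.1111111 + 0.0116279 = 0.1227390
z = d/√Var(d) = -1.329161 / √0.1227390 = -1.329161 / 0.350341 = -3.794

-3.794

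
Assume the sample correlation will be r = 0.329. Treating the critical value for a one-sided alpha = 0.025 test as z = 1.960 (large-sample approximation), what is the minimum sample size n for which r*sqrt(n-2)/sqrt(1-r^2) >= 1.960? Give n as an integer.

34

r√(n−2)/√(1−r²) ≥ 1.960  ⇔  n−2 ≥ (1.960)²·(1−r²)/r²
(1−r²)/r² = (1−0.108241)/0.108241 = 8.2386
n ≥ 2 + 3.8416·8.2386 = 2 + 31.6494 = 33.6494
⌈33.6494⌉ = 34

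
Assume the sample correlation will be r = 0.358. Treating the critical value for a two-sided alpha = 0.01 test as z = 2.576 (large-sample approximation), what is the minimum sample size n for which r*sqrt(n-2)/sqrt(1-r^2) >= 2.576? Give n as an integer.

48

Need r·√(n−2)/√(1−r²) ≥ 2.576
√(n−2) ≥ 2.576·√(1−0.128164) / 0.358 = 2.576·0.933722 / 0.358 = 6.7186
n−2 ≥ 45.1396  ⇒  n ≥ 47.1396
Smallest integer n = 48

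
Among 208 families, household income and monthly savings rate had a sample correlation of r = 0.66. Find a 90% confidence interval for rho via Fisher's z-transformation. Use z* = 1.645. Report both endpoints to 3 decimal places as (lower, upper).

z_r = atanh(0.66) = 0.792814;  SE = 1/√(n−3) = 1/√205 = 0.069843
z-limits: 0.792814 ± 1.645·0.069843 = 0.792814 ± 0.114892 = [0.677922, 0.907706]
ρ-limits: (tanh 0.677922, tanh 0.907706) = (0.590, 0.720)

(0.590, 0.720)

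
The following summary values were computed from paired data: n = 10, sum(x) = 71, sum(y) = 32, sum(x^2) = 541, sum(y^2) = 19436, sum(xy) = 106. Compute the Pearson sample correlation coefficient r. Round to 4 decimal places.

-0.1435

S_xy = nΣxy − ΣxΣy = 10·106 − 71·32 = 1060 − 2272 = -1212
S_xx = nΣx² − (Σx)² = 10·541 − 71² = 5410 − 5041 = 369
S_yy = nΣy² − (Σy)² = 10·19436 − 32² = 194360 − 1024 = 193336
r = S_xy / √(S_xx·S_yy) = -1212 / √(369·193336) = -1212 / √71340984 = -1212 / 8446.3592 = -0.1435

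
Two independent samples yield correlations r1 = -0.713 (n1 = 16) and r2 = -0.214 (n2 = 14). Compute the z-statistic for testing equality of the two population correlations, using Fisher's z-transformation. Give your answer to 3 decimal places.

Fisher z-transforms: z1 = atanh(-0.713) = -0.893260, z2 = atanh(-0.214) = -0.217360; difference d = -0.675900
Var(d) = 1/13 + 1/11 = 0.0769231 + 0.0909091 = 0.1678322
z = d/√Var(d) = -0.675900 / √0.1678322 = -0.675900 / 0.409673 = -1.650

-1.650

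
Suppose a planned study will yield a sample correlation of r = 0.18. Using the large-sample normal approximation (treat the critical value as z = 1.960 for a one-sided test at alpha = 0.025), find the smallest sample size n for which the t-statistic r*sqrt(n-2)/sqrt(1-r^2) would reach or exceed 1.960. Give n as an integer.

117

Need r·√(n−2)/√(1−r²) ≥ 1.960
√(n−2) ≥ 1.960·√(1−0.0324) / 0.18 = 1.960·0.983667 / 0.18 = 10.7110
n−2 ≥ 114.7255  ⇒  n ≥ 116.7255
Smallest integer n = 117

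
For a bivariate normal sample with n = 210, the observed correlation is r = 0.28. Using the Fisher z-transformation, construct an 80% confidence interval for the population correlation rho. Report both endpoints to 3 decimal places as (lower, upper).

z_r = atanh(0.28) = 0.287682;  SE = 1/√(n−3) = 1/√207 = 0.069505
z-limits: 0.287682 ± 1.282·0.069505 = 0.287682 ± 0.089105 = [0.198577, 0.376787]
ρ-limits: (tanh 0.198577, tanh 0.376787) = (0.196, 0.360)

(0.196, 0.360)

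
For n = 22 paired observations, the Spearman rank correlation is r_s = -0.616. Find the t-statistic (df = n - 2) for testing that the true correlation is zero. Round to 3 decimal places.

-3.497

t = r_s·√(n−2) / √(1−r_s²) with r_s = -0.616, n = 22
  = -0.616·√20 / √(1 − 0.379456)
  = -0.616·4.472136 / 0.787746
  = -2.754836 / 0.787746 = -3.497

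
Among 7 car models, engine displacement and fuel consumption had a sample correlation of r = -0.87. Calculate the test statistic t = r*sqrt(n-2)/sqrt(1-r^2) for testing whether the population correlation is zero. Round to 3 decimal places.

1 − r² = 1 − 0.7569 = 0.2431;  √(1−r²) = 0.493052
√(n−2) = √5 = 2.236068
t = r·√(n−2)/√(1−r²) = -0.87 · 2.236068 / 0.493052 = -3.946

-3.946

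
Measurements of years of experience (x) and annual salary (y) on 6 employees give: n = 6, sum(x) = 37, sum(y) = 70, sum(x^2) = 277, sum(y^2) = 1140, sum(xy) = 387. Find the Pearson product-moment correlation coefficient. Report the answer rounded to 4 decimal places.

-0.3555

Numerator: nΣxy − (Σx)(Σy) = 6·387 − (37)(70) = -268
Denominator: √[(nΣx²−(Σx)²)(nΣy²−(Σy)²)]
  nΣx²−(Σx)² = 6·277 − 1369 = 293;  nΣy²−(Σy)² = 6·1140 − 4900 = 1940
  √(293·1940) = √568420 = 753.9363
r = -268 / 753.9363 = -0.3555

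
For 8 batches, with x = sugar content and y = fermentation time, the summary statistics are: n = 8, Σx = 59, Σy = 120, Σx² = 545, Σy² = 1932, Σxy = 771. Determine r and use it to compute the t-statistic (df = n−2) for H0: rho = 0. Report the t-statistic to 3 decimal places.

Numerator: nΣxy − (Σx)(Σy) = 8·771 − (59)(120) = -912
Denominator: √[(nΣx²−(Σx)²)(nΣy²−(Σy)²)]
  nΣx²−(Σx)² = 8·545 − 3481 = 879;  nΣy²−(Σy)² = 8·1932 − 14400 = 1056
  √(879·1056) = √928224 = 963.4438
r = -912 / 963.4438 = -0.9466
t = r·√(n−2)/√(1−r²) = -0.9466·√6 / √(1−0.896052) = -2.318687 / 0.322410 = -7.192

-7.192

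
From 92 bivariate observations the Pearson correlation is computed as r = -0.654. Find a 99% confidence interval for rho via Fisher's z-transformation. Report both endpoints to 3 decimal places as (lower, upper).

Fisher z: z_r = atanh(r) = ½·ln((1+(-0.654))/(1−(-0.654))) = -0.782257
SE(z) = 1/√(n−3) = 1/√89 = 0.106000
99% ⇒ z* = 2.576; margin = 2.576·0.106000 = 0.273056
CI on z-scale: (-1.055313, -0.509201)
Back-transform: tanh(-1.055313) = -0.783863, tanh(-0.509201) = -0.469322

(-0.784, -0.469)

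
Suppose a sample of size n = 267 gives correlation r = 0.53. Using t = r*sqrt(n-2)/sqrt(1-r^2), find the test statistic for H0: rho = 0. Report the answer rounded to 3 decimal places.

10.174

t = r·√(n−2) / √(1−r²) with r = 0.53, n = 267
  = 0.53·√265 / √(1 − 0.2809)
  = 0.53·16.278821 / 0.847998
  = 8.627775 / 0.847998 = 10.174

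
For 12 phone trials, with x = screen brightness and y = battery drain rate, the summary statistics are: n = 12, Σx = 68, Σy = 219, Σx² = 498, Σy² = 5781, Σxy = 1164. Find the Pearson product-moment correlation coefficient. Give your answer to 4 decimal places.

-0.1717

Numerator: nΣxy − (Σx)(Σy) = 12·1164 − (68)(219) = -924
Denominator: √[(nΣx²−(Σx)²)(nΣy²−(Σy)²)]
  nΣx²−(Σx)² = 12·498 − 4624 = 1352;  nΣy²−(Σy)² = 12·5781 − 47961 = 21411
  √(1352·21411) = √28947672 = 5380.3041
r = -924 / 5380.3041 = -0.1717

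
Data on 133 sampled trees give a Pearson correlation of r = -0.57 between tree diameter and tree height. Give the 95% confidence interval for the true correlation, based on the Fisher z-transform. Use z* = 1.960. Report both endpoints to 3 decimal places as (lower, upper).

(-0.675, -0.443)

Fisher z: z_r = atanh(r) = ½·ln((1+(-0.57))/(1−(-0.57))) = -0.647523
SE(z) = 1/√(n−3) = 1/√130 = 0.087706
95% ⇒ z* = 1.960; margin = 1.960·0.087706 = 0.171904
CI on z-scale: (-0.819427, -0.475619)
Back-transform: tanh(-0.819427) = -0.674758, tanh(-0.475619) = -0.442728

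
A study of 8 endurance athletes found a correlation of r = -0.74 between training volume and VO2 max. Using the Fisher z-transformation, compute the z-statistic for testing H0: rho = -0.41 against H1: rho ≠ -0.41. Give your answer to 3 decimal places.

Fisher z: atanh(-0.74) = -0.950479, atanh(-0.41) = -0.435611
z = (z_r − z_0)·√(n−3) = (-0.950479 − (-0.435611))·√5 = -0.514868 · 2.236068 = -1.151

-1.151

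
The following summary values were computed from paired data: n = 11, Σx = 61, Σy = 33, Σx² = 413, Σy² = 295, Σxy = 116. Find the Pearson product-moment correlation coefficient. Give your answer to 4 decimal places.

-0.5536

S_xy = nΣxy − ΣxΣy = 11·116 − 61·33 = 1276 − 2013 = -737
S_xx = nΣx² − (Σx)² = 11·413 − 61² = 4543 − 3721 = 822
S_yy = nΣy² − (Σy)² = 11·295 − 33² = 3245 − 1089 = 2156
r = S_xy / √(S_xx·S_yy) = -737 / √(822·2156) = -737 / √1772232 = -737 / 1331.2520 = -0.5536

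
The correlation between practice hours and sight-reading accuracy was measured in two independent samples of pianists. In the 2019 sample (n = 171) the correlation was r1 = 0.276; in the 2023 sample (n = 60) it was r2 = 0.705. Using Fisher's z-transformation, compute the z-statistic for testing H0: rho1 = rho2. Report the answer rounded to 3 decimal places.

z1 = atanh(0.276) = 0.283347,  z2 = atanh(0.705) = 0.877173
SE = √(1/(n1−3) + 1/(n2−3)) = √(1/168 + 1/57) = √(0.0059524 + 0.0175439) = √0.0234963 = 0.153285
z = (z1 − z2)/SE = (0.283347 − 0.877173) / 0.153285 = -0.593826 / 0.153285 = -3.874

-3.874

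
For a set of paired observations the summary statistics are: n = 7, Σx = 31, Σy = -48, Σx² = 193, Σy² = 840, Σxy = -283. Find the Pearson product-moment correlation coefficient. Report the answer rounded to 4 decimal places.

S_xy = nΣxy − ΣxΣy = 7·(-283) − 31·(-48) = -1981 − (-1488) = -493
S_xx = nΣx² − (Σx)² = 7·193 − 31² = 1351 − 961 = 390
S_yy = nΣy² − (Σy)² = 7·840 − (-48)² = 5880 − 2304 = 3576
r = S_xy / √(S_xx·S_yy) = -493 / √(390·3576) = -493 / √1394640 = -493 / 1180.9488 = -0.4175

-0.4175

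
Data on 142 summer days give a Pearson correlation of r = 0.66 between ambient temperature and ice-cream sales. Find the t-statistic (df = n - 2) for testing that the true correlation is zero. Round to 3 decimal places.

t = r·√(n−2) / √(1−r²) with r = 0.66, n = 142
  = 0.66·√140 / √(1 − 0.4356)
  = 0.66·11.832160 / 0.751266
  = 7.809226 / 0.751266 = 10.395

10.395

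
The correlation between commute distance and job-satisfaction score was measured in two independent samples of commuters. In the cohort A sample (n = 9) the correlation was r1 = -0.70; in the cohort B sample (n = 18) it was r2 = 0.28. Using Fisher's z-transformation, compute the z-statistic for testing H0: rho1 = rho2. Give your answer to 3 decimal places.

-2.391

Fisher z-transforms: z1 = atanh(-0.70) = -0.867301, z2 = atanh(0.28) = 0.287682; difference d = -1.154983
Var(d) = 1/6 + 1/15 = 0.1666667 + 0.0666667 = 0.2333334
z = d/√Var(d) = -1.154983 / √0.2333334 = -1.154983 / 0.483046 = -2.391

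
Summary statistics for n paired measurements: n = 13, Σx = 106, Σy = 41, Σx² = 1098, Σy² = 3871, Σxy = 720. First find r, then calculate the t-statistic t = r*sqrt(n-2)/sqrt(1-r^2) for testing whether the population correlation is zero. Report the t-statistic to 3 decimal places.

1.502

Numerator: nΣxy − (Σx)(Σy) = 13·720 − (106)(41) = 5014
Denominator: √[(nΣx²−(Σx)²)(nΣy²−(Σy)²)]
  nΣx²−(Σx)² = 13·1098 − 11236 = 3038;  nΣy²−(Σy)² = 13·3871 − 1681 = 48642
  √(3038·48642) = √147774396 = 12156.2493
r = 5014 / 12156.2493 = 0.4125
t = r·√(n−2)/√(1−r²) = 0.4125·√11 / √(1−0.170156) = 1.368108 / 0.910958 = 1.502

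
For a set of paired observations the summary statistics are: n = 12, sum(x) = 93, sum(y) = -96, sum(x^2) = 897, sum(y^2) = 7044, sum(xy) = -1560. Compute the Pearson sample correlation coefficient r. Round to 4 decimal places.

-0.7759

S_xy = nΣxy − ΣxΣy = 12·(-1560) − 93·(-96) = -18720 − (-8928) = -9792
S_xx = nΣx² − (Σx)² = 12·897 − 93² = 10764 − 8649 = 2115
S_yy = nΣy² − (Σy)² = 12·7044 − (-96)² = 84528 − 9216 = 75312
r = S_xy / √(S_xx·S_yy) = -9792 / √(2115·75312) = -9792 / √159284880 = -9792 / 12620.8114 = -0.7759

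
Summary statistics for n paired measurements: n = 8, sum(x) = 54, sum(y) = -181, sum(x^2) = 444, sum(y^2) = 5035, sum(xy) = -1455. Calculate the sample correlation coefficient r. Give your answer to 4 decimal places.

-0.8533

S_xy = nΣxy − ΣxΣy = 8·(-1455) − 54·(-181) = -11640 − (-9774) = -1866
S_xx = nΣx² − (Σx)² = 8·444 − 54² = 3552 − 2916 = 636
S_yy = nΣy² − (Σy)² = 8·5035 − (-181)² = 40280 − 32761 = 7519
r = S_xy / √(S_xx·S_yy) = -1866 / √(636·7519) = -1866 / √4782084 = -1866 / 2186.7977 = -0.8533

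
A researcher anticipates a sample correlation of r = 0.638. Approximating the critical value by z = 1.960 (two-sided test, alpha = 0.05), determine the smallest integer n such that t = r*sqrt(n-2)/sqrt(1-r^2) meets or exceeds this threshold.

Need r·√(n−2)/√(1−r²) ≥ 1.960
√(n−2) ≥ 1.960·√(1−0.407044) / 0.638 = 1.960·0.770036 / 0.638 = 2.3656
n−2 ≥ 5.5961  ⇒  n ≥ 7.5961
Smallest integer n = 8

8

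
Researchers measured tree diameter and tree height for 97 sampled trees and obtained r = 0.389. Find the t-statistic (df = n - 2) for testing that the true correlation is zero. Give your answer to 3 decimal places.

4.116

1 − r² = 1 − 0.151321 = 0.848679;  √(1−r²) = 0.921238
√(n−2) = √95 = 9.746794
t = r·√(n−2)/√(1−r²) = 0.389 · 9.746794 / 0.921238 = 4.116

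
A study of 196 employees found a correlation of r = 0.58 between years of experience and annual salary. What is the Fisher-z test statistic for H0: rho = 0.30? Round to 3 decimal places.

z_r = atanh(0.58) = 0.662463,  z_0 = atanh(0.30) = 0.309520
SE = 1/√(n−3) = 1/√193 = 0.071982
z = (z_r − z_0)/SE = (0.662463 − 0.309520) / 0.071982 = 0.352943 / 0.071982 = 4.903

4.903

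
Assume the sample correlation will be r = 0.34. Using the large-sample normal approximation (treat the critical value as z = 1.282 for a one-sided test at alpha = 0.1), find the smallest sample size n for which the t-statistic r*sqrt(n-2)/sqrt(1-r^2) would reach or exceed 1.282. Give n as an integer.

r√(n−2)/√(1−r²) ≥ 1.282  ⇔  n−2 ≥ (1.282)²·(1−r²)/r²
(1−r²)/r² = (1−0.1156)/0.1156 = 7.6505
n ≥ 2 + 1.643524·7.6505 = 2 + 12.5738 = 14.5738
⌈14.5738⌉ = 15

15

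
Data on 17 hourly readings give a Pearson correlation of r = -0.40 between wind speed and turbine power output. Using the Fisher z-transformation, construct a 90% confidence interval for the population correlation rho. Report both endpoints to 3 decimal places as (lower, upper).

(-0.698, 0.016)

z_r = atanh(-0.40) = -0.423649;  SE = 1/√(n−3) = 1/√14 = 0.267261
z-limits: -0.423649 ± 1.645·0.267261 = -0.423649 ± 0.439644 = [-0.863293, 0.015995]
ρ-limits: (tanh -0.863293, tanh 0.015995) = (-0.698, 0.016)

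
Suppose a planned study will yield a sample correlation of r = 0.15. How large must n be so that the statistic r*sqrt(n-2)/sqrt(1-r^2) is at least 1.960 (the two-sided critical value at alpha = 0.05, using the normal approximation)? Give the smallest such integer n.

169

Need r·√(n−2)/√(1−r²) ≥ 1.960
√(n−2) ≥ 1.960·√(1−0.0225) / 0.15 = 1.960·0.988686 / 0.15 = 12.9188
n−2 ≥ 166.8954  ⇒  n ≥ 168.8954
Smallest integer n = 169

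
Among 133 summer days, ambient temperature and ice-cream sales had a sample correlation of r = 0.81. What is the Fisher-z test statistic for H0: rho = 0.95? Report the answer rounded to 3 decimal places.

z_r = atanh(0.81) = 1.127029,  z_0 = atanh(0.95) = 1.831781
SE = 1/√(n−3) = 1/√130 = 0.087706
z = (z_r − z_0)/SE = (1.127029 − 1.831781) / 0.087706 = -0.704752 / 0.087706 = -8.035

-8.035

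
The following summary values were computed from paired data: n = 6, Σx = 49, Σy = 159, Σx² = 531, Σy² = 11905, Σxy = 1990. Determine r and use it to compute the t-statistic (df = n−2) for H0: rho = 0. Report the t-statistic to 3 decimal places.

Numerator: nΣxy − (Σx)(Σy) = 6·1990 − (49)(159) = 4149
Denominator: √[(nΣx²−(Σx)²)(nΣy²−(Σy)²)]
  nΣx²−(Σx)² = 6·531 − 2401 = 785;  nΣy²−(Σy)² = 6·11905 − 25281 = 46149
  √(785·46149) = √36226965 = 6018.8840
r = 4149 / 6018.8840 = 0.6893
t = r·√(n−2)/√(1−r²) = 0.6893·√4 / √(1−0.475134) = 1.378600 / 0.724476 = 1.903

1.903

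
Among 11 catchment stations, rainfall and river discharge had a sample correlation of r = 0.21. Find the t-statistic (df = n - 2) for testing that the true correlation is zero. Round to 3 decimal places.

0.644

1 − r² = 1 − 0.0441 = 0.9559;  √(1−r²) = 0.977701
√(n−2) = √9 = 3.000000
t = r·√(n−2)/√(1−r²) = 0.21 · 3.000000 / 0.977701 = 0.644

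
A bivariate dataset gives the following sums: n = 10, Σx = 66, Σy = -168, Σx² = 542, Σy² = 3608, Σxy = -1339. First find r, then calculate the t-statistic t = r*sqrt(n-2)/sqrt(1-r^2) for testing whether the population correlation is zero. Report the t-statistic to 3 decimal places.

-3.722

S_xy = nΣxy − ΣxΣy = 10·(-1339) − 66·(-168) = -13390 − (-11088) = -2302
S_xx = nΣx² − (Σx)² = 10·542 − 66² = 5420 − 4356 = 1064
S_yy = nΣy² − (Σy)² = 10·3608 − (-168)² = 36080 − 28224 = 7856
r = S_xy / √(S_xx·S_yy) = -2302 / √(1064·7856) = -2302 / √8358784 = -2302 / 2891.1562 = -0.7962
t = r·√(n−2)/√(1−r²) = -0.7962·√8 / √(1−0.633934) = -2.251994 / 0.605034 = -3.722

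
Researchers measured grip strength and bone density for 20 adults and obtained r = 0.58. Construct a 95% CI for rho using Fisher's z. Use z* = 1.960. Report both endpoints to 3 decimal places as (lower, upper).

(0.185, 0.814)

Fisher z: z_r = atanh(r) = ½·ln((1+0.58)/(1−0.58)) = 0.662463
SE(z) = 1/√(n−3) = 1/√17 = 0.242536
95% ⇒ z* = 1.960; margin = 1.960·0.242536 = 0.475371
CI on z-scale: (0.187092, 1.137834)
Back-transform: tanh(0.187092) = 0.184939, tanh(1.137834) = 0.813683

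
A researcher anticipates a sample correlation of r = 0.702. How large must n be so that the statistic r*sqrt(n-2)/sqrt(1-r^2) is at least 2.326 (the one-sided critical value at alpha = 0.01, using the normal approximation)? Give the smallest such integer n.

8

Need r·√(n−2)/√(1−r²) ≥ 2.326
√(n−2) ≥ 2.326·√(1−0.492804) / 0.702 = 2.326·0.712177 / 0.702 = 2.3597
n−2 ≥ 5.5682  ⇒  n ≥ 7.5682
Smallest integer n = 8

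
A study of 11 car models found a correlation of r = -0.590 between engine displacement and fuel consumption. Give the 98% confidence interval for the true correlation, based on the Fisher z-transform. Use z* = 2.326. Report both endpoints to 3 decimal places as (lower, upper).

(-0.905, 0.144)

Fisher z: z_r = atanh(r) = ½·ln((1+(-0.590))/(1−(-0.590))) = -0.677666
SE(z) = 1/√(n−3) = 1/√8 = 0.353553
98% ⇒ z* = 2.326; margin = 2.326·0.353553 = 0.822364
CI on z-scale: (-1.500030, 0.144698)
Back-transform: tanh(-1.500030) = -0.905154, tanh(0.144698) = 0.143697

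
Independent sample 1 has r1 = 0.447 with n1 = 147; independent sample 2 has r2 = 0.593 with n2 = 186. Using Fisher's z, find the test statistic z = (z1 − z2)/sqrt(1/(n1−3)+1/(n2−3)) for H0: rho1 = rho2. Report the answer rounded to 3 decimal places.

-1.807

z1 = atanh(0.447) = 0.480945,  z2 = atanh(0.593) = 0.682281
SE = √(1/(n1−3) + 1/(n2−3)) = √(1/144 + 1/183) = √(0.0069444 + 0.0054645) = √0.0124089 = 0.111395
z = (z1 − z2)/SE = (0.480945 − 0.682281) / 0.111395 = -0.201336 / 0.111395 = -1.807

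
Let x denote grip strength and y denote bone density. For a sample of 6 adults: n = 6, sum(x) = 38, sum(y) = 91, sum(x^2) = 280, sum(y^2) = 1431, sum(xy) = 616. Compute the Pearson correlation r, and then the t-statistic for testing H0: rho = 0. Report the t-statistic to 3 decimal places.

3.844

Numerator: nΣxy − (Σx)(Σy) = 6·616 − (38)(91) = 238
Denominator: √[(nΣx²−(Σx)²)(nΣy²−(Σy)²)]
  nΣx²−(Σx)² = 6·280 − 1444 = 236;  nΣy²−(Σy)² = 6·1431 − 8281 = 305
  √(236·305) = √71980 = 268.2909
r = 238 / 268.2909 = 0.8871
t = r·√(n−2)/√(1−r²) = 0.8871·√4 / √(1−0.786946) = 1.774200 / 0.461578 = 3.844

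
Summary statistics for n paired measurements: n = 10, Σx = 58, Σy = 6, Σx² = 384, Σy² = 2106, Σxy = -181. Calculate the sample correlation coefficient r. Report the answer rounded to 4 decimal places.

-0.6822

S_xy = nΣxy − ΣxΣy = 10·(-181) − 58·6 = -1810 − 348 = -2158
S_xx = nΣx² − (Σx)² = 10·384 − 58² = 3840 − 3364 = 476
S_yy = nΣy² − (Σy)² = 10·2106 − 6² = 21060 − 36 = 21024
r = S_xy / √(S_xx·S_yy) = -2158 / √(476·21024) = -2158 / √10007424 = -2158 / 3163.4513 = -0.6822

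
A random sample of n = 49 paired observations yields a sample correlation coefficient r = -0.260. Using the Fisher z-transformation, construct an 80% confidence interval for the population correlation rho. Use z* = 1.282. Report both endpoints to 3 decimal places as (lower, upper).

(-0.426, -0.077)

Fisher z: z_r = atanh(r) = ½·ln((1+(-0.260))/(1−(-0.260))) = -0.266108
SE(z) = 1/√(n−3) = 1/√46 = 0.147442
80% ⇒ z* = 1.282; margin = 1.282·0.147442 = 0.189021
CI on z-scale: (-0.455129, -0.077087)
Back-transform: tanh(-0.455129) = -0.426106, tanh(-0.077087) = -0.076935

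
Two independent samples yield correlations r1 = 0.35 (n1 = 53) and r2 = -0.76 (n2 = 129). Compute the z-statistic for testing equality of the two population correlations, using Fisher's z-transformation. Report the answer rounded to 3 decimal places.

Fisher z-transforms: z1 = atanh(0.35) = 0.365444, z2 = atanh(-0.76) = -0.996215; difference d = 1.361659
Var(d) = 1/50 + 1/126 = 0.0200000 + 0.0079365 = 0.0279365
z = d/√Var(d) = 1.361659 / √0.0279365 = 1.361659 / 0.167142 = 8.147

8.147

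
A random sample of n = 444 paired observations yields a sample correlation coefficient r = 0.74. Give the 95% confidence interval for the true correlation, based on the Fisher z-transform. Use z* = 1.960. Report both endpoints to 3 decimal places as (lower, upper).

Fisher z: z_r = atanh(r) = ½·ln((1+0.74)/(1−0.74)) = 0.950479
SE(z) = 1/√(n−3) = 1/√441 = 0.047619
95% ⇒ z* = 1.960; margin = 1.960·0.047619 = 0.093333
CI on z-scale: (0.857146, 1.043812)
Back-transform: tanh(0.857146) = 0.694784, tanh(1.043812) = 0.779389

(0.695, 0.779)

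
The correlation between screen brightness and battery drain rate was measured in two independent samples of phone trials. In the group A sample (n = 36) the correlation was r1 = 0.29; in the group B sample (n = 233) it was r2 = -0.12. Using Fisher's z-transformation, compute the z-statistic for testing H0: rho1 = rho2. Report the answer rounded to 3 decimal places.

2.252

Fisher z-transforms: z1 = atanh(0.29) = 0.298566, z2 = atanh(-0.12) = -0.120581; difference d = 0.419147
Var(d) = 1/33 + 1/230 = 0.0303030 + 0.0043478 = 0.0346508
z = d/√Var(d) = 0.419147 / √0.0346508 = 0.419147 / 0.186147 = 2.252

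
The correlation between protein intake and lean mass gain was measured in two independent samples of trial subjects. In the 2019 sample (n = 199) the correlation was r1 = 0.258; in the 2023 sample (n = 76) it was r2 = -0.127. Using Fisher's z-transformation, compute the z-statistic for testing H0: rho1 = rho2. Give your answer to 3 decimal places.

z1 = atanh(0.258) = 0.263965,  z2 = atanh(-0.127) = -0.127689
SE = √(1/(n1−3) + 1/(n2−3)) = √(1/196 + 1/73) = √(0.0051020 + 0.0136986) = √0.0188006 = 0.137115
z = (z1 − z2)/SE = (0.263965 − (-0.127689)) / 0.137115 = 0.391654 / 0.137115 = 2.856

2.856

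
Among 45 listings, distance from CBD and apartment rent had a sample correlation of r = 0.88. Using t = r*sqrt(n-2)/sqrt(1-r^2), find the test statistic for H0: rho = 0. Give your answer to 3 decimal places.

12.149

t = r·√(n−2) / √(1−r²) with r = 0.88, n = 45
  = 0.88·√43 / √(1 − 0.7744)
  = 0.88·6.557439 / 0.474974
  = 5.770546 / 0.474974 = 12.149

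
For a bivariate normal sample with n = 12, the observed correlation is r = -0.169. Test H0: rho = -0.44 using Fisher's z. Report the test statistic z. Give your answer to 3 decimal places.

0.905

Fisher z: atanh(-0.169) = -0.170637, atanh(-0.44) = -0.472231
z = (z_r − z_0)·√(n−3) = (-0.170637 − (-0.472231))·√9 = 0.301594 · 3.000000 = 0.905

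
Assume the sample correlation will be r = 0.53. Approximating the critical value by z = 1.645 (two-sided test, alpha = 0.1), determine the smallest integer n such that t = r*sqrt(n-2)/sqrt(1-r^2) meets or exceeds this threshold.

9

Need r·√(n−2)/√(1−r²) ≥ 1.645
√(n−2) ≥ 1.645·√(1−0.2809) / 0.53 = 1.645·0.847998 / 0.53 = 2.6320
n−2 ≥ 6.9274  ⇒  n ≥ 8.9274
Smallest integer n = 9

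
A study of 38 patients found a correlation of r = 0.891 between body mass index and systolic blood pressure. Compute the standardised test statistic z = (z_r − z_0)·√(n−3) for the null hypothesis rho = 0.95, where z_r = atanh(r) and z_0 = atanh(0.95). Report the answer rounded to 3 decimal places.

-2.396

Fisher z: atanh(0.891) = 1.426757, atanh(0.95) = 1.831781
z = (z_r − z_0)·√(n−3) = (1.426757 − 1.831781)·√35 = -0.405024 · 5.916080 = -2.396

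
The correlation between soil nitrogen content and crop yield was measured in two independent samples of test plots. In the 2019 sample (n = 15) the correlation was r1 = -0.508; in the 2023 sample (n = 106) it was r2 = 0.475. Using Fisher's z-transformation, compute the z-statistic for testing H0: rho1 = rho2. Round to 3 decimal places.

-3.529

z1 = atanh(-0.508) = -0.560030,  z2 = atanh(0.475) = 0.516508
SE = √(1/(n1−3) + 1/(n2−3)) = √(1/12 + 1/103) = √(0.0833333 + 0.0097087) = √0.0930420 = 0.305028
z = (z1 − z2)/SE = (-0.560030 − 0.516508) / 0.305028 = -1.076538 / 0.305028 = -3.529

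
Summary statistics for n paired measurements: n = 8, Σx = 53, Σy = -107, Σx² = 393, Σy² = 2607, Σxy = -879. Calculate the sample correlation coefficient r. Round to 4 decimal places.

S_xy = nΣxy − ΣxΣy = 8·(-879) − 53·(-107) = -7032 − (-5671) = -1361
S_xx = nΣx² − (Σx)² = 8·393 − 53² = 3144 − 2809 = 335
S_yy = nΣy² − (Σy)² = 8·2607 − (-107)² = 20856 − 11449 = 9407
r = S_xy / √(S_xx·S_yy) = -1361 / √(335·9407) = -1361 / √3151345 = -1361 / 1775.2028 = -0.7667

-0.7667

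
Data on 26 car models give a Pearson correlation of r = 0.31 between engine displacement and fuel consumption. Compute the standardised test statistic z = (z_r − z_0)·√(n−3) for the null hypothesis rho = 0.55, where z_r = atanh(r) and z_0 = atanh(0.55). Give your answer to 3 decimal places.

z_r = atanh(0.31) = 0.320545,  z_0 = atanh(0.55) = 0.618381
SE = 1/√(n−3) = 1/√23 = 0.208514
z = (z_r − z_0)/SE = (0.320545 − 0.618381) / 0.208514 = -0.297836 / 0.208514 = -1.428

-1.428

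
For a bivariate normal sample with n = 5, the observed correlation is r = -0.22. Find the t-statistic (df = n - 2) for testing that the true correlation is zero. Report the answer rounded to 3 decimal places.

1 − r² = 1 − 0.0484 = 0.9516;  √(1−r²) = 0.975500
√(n−2) = √3 = 1.732051
t = r·√(n−2)/√(1−r²) = -0.22 · 1.732051 / 0.975500 = -0.391

-0.391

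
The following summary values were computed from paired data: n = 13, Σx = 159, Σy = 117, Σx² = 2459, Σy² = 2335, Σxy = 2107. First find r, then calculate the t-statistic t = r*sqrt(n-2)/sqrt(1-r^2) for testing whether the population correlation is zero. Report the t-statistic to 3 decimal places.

S_xy = nΣxy − ΣxΣy = 13·2107 − 159·117 = 27391 − 18603 = 8788
S_xx = nΣx² − (Σx)² = 13·2459 − 159² = 31967 − 25281 = 6686
S_yy = nΣy² − (Σy)² = 13·2335 − 117² = 30355 − 13689 = 16666
r = S_xy / √(S_xx·S_yy) = 8788 / √(6686·16666) = 8788 / √111428876 = 8788 / 10555.9877 = 0.8325
t = r·√(n−2)/√(1−r²) = 0.8325·√11 / √(1−0.693056) = 2.761090 / 0.554025 = 4.984

4.984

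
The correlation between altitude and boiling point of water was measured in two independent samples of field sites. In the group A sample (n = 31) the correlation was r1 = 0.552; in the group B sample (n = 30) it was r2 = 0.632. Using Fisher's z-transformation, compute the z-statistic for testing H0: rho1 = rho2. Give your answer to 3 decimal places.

-0.458

z1 = atanh(0.552) = 0.621253,  z2 = atanh(0.632) = 0.744739
SE = √(1/(n1−3) + 1/(n2−3)) = √(1/28 + 1/27) = √(0.0357143 + 0.0370370) = √0.0727513 = 0.269724
z = (z1 − z2)/SE = (0.621253 − 0.744739) / 0.269724 = -0.123486 / 0.269724 = -0.458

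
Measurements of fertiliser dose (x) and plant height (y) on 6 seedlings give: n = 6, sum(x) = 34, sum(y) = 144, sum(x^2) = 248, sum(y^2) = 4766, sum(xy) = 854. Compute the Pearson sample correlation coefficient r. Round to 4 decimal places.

S_xy = nΣxy − ΣxΣy = 6·854 − 34·144 = 5124 − 4896 = 228
S_xx = nΣx² − (Σx)² = 6·248 − 34² = 1488 − 1156 = 332
S_yy = nΣy² − (Σy)² = 6·4766 − 144² = 28596 − 20736 = 7860
r = S_xy / √(S_xx·S_yy) = 228 / √(332·7860) = 228 / √2609520 = 228 / 1615.4009 = 0.1411

0.1411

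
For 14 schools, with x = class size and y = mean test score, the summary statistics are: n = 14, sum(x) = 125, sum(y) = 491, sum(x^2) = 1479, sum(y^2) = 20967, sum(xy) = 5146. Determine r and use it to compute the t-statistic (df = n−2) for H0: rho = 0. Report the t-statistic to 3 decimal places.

2.991

Numerator: nΣxy − (Σx)(Σy) = 14·5146 − (125)(491) = 10669
Denominator: √[(nΣx²−(Σx)²)(nΣy²−(Σy)²)]
  nΣx²−(Σx)² = 14·1479 − 15625 = 5081;  nΣy²−(Σy)² = 14·20967 − 241081 = 52457
  √(5081·52457) = √266534017 = 16325.8696
r = 10669 / 16325.8696 = 0.6535
t = r·√(n−2)/√(1−r²) = 0.6535·√12 / √(1−0.427062) = 2.263790 / 0.756927 = 2.991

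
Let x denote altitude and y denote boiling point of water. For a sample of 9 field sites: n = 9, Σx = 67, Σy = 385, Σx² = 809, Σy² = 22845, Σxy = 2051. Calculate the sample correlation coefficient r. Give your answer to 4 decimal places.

-0.5796

S_xy = nΣxy − ΣxΣy = 9·2051 − 67·385 = 18459 − 25795 = -7336
S_xx = nΣx² − (Σx)² = 9·809 − 67² = 7281 − 4489 = 2792
S_yy = nΣy² − (Σy)² = 9·22845 − 385² = 205605 − 148225 = 57380
r = S_xy / √(S_xx·S_yy) = -7336 / √(2792·57380) = -7336 / √160204960 = -7336 / 12657.2098 = -0.5796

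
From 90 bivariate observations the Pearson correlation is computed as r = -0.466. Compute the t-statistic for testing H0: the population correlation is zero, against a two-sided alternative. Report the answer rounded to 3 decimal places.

1 − r² = 1 − 0.217156 = 0.782844;  √(1−r²) = 0.884785
√(n−2) = √88 = 9.380832
t = r·√(n−2)/√(1−r²) = -0.466 · 9.380832 / 0.884785 = -4.941

-4.941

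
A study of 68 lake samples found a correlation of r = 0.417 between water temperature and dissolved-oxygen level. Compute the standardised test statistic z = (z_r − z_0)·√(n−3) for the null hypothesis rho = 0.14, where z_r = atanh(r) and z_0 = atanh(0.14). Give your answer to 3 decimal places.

2.444

z_r = atanh(0.417) = 0.444055,  z_0 = atanh(0.14) = 0.140926
SE = 1/√(n−3) = 1/√65 = 0.124035
z = (z_r − z_0)/SE = (0.444055 − 0.140926) / 0.124035 = 0.303129 / 0.124035 = 2.444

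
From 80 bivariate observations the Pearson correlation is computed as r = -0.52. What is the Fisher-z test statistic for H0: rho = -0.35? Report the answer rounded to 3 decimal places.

z_r = atanh(-0.52) = -0.576340,  z_0 = atanh(-0.35) = -0.365444
SE = 1/√(n−3) = 1/√77 = 0.113961
z = (z_r − z_0)/SE = (-0.576340 − (-0.365444)) / 0.113961 = -0.210896 / 0.113961 = -1.851

-1.851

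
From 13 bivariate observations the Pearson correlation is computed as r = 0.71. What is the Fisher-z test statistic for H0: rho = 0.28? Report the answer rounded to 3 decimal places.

1.896

z_r = atanh(0.71) = 0.887184,  z_0 = atanh(0.28) = 0.287682
SE = 1/√(n−3) = 1/√10 = 0.316228
z = (z_r − z_0)/SE = (0.887184 − 0.287682) / 0.316228 = 0.599502 / 0.316228 = 1.896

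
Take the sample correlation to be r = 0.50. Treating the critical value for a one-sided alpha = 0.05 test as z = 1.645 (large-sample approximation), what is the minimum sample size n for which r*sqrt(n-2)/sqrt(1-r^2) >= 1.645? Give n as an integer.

11

Need r·√(n−2)/√(1−r²) ≥ 1.645
√(n−2) ≥ 1.645·√(1−0.2500) / 0.50 = 1.645·0.866025 / 0.50 = 2.8492
n−2 ≥ 8.1179  ⇒  n ≥ 10.1179
Smallest integer n = 11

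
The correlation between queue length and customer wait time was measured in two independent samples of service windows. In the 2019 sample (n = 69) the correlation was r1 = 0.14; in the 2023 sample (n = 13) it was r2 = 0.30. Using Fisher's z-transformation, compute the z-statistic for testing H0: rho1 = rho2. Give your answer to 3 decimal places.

Fisher z-transforms: z1 = atanh(0.14) = 0.140926, z2 = atanh(0.30) = 0.309520; difference d = -0.168594
Var(d) = 1/66 + 1/10 = 0.0151515 + 0.1000000 = 0.1151515
z = d/√Var(d) = -0.168594 / √0.1151515 = -0.168594 / 0.339340 = -0.497

-0.497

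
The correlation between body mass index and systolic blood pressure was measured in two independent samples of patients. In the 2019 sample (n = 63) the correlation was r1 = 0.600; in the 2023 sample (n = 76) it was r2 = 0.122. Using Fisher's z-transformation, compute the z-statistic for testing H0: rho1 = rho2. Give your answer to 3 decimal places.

3.274

z1 = atanh(0.600) = 0.693147,  z2 = atanh(0.122) = 0.122611
SE = √(1/(n1−3) + 1/(n2−3)) = √(1/60 + 1/73) = √(0.0166667 + 0.0136986) = √0.0303653 = 0.174256
z = (z1 − z2)/SE = (0.693147 − 0.122611) / 0.174256 = 0.570536 / 0.174256 = 3.274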